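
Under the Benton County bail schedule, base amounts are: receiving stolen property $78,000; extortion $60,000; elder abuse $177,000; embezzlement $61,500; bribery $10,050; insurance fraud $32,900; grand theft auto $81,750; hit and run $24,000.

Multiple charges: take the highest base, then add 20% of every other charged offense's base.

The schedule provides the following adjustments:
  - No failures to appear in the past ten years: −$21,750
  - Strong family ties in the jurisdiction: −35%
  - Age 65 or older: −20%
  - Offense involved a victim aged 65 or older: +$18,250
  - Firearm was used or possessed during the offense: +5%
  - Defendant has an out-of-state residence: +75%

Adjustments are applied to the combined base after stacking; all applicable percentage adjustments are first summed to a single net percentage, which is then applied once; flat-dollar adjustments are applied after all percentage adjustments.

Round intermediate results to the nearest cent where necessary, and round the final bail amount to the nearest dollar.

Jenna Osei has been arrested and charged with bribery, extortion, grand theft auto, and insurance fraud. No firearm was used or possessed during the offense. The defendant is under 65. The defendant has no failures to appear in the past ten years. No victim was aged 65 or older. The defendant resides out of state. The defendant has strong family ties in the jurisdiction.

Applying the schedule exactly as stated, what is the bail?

Base amounts from the schedule: bribery $10,050; extortion $60,000; grand theft auto $81,750; insurance fraud $32,900.
Stacking rule: highest base plus 20% of each additional charge. Highest is grand theft auto at $81,750. Additional: $10,050 × 20% = $2,010; $60,000 × 20% = $12,000; $32,900 × 20% = $6,580. Combined base = $81,750 + $20,590 = $102,340.
Net percentage adjustment: −35% +75% = +40%. $102,340 × 1.4 = $143,276.
No failures to appear in the past ten years (−$21,750 flat): $143,276 − $21,750 = $121,526.

$121,526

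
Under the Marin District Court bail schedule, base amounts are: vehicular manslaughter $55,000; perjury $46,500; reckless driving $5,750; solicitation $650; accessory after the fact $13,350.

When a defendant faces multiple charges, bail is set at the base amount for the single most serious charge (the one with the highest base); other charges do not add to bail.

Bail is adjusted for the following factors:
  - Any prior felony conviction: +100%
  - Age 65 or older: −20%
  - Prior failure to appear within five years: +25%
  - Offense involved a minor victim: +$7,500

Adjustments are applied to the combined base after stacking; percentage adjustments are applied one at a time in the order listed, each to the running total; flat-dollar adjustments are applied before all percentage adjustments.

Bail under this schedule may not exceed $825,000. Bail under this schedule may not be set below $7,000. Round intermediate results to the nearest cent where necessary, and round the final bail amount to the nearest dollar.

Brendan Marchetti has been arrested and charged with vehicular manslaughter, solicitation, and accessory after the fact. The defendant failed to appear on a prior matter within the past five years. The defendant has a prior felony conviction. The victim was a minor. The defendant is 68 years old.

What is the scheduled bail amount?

$125,000

Base amounts from the schedule: vehicular manslaughter $55,000; solicitation $650; accessory after the fact $13,350.
Stacking rule: use the highest base only. Highest is vehicular manslaughter at $55,000. Combined base = $55,000.
Offense involved a minor victim (+$7,500 flat): $55,000 + $7,500 = $62,500.
Any prior felony conviction (+100%): $62,500 × 2 = $125,000.
Age 65 or older (−20%): $125,000 × 0.8 = $100,000.
Prior failure to appear within five years (+25%): $100,000 × 1.25 = $125,000.
$125,000 is within the $825,000 maximum.
$125,000 is at or above the $7,000 minimum.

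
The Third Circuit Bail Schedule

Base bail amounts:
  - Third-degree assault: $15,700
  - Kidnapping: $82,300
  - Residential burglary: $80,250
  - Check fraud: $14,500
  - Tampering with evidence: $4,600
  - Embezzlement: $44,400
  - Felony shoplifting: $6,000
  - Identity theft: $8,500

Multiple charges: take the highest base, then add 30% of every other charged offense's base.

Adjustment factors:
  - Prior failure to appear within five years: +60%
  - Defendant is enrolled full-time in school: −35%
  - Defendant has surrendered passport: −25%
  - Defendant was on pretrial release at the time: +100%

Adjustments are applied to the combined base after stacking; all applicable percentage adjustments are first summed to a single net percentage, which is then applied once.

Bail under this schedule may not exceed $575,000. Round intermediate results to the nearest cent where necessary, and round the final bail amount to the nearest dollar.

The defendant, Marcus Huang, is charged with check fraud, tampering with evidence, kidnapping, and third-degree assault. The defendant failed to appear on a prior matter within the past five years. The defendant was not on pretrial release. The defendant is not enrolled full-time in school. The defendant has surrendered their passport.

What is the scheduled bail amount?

Base amounts from the schedule: check fraud $14,500; tampering with evidence $4,600; kidnapping $82,300; third-degree assault $15,700.
Stacking rule: highest base plus 30% of each additional charge. Highest is kidnapping at $82,300. Additional: $14,500 × 30% = $4,350; $4,600 × 30% = $1,380; $15,700 × 30% = $4,710. Combined base = $82,300 + $10,440 = $92,740.
Net percentage adjustment: +60% −25% = +35%. $92,740 × 1.35 = $125,199.
$125,199 is within the $575,000 maximum.

$125,199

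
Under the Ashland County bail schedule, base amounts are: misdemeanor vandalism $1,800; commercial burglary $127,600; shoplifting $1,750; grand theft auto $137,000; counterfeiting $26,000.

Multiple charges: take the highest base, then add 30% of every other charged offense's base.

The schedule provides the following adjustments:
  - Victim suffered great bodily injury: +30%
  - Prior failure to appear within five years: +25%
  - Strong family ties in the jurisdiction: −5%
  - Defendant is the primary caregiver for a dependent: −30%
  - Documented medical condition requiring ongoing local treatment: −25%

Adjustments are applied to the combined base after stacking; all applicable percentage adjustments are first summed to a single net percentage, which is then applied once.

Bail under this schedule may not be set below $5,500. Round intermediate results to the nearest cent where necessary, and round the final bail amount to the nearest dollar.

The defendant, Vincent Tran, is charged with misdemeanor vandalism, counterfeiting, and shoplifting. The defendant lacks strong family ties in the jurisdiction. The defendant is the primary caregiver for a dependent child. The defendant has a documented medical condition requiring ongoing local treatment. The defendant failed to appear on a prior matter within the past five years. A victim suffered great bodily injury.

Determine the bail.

$27,065

Base amounts from the schedule: misdemeanor vandalism $1,800; counterfeiting $26,000; shoplifting $1,750.
Stacking rule: highest base plus 30% of each additional charge. Highest is counterfeiting at $26,000. Additional: $1,800 × 30% = $540; $1,750 × 30% = $525. Combined base = $26,000 + $1,065 = $27,065.
Net percentage adjustment: +30% +25% −30% −25% = +0%. $27,065 × 1 = $27,065.
$27,065 is at or above the $5,500 minimum.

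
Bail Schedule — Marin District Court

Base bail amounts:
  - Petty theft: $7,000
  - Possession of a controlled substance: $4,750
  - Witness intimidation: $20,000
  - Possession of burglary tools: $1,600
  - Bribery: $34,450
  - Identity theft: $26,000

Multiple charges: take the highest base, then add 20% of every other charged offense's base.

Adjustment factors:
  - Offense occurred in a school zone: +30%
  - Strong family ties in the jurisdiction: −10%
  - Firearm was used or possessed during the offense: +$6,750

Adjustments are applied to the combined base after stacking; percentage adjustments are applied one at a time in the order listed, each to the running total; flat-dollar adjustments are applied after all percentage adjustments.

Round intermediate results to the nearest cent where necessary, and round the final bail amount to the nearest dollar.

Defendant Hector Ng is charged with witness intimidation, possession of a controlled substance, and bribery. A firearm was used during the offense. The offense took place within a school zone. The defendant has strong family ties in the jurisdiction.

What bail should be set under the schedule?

Base amounts from the schedule: witness intimidation $20,000; possession of a controlled substance $4,750; bribery $34,450.
Stacking rule: highest base plus 20% of each additional charge. Highest is bribery at $34,450. Additional: $20,000 × 20% = $4,000; $4,750 × 20% = $950. Combined base = $34,450 + $4,950 = $39,400.
Offense occurred in a school zone (+30%): $39,400 × 1.3 = $51,220.
Strong family ties in the jurisdiction (−10%): $51,220 × 0.9 = $46,098.
Firearm was used or possessed during the offense (+$6,750 flat): $46,098 + $6,750 = $52,848.

$52,848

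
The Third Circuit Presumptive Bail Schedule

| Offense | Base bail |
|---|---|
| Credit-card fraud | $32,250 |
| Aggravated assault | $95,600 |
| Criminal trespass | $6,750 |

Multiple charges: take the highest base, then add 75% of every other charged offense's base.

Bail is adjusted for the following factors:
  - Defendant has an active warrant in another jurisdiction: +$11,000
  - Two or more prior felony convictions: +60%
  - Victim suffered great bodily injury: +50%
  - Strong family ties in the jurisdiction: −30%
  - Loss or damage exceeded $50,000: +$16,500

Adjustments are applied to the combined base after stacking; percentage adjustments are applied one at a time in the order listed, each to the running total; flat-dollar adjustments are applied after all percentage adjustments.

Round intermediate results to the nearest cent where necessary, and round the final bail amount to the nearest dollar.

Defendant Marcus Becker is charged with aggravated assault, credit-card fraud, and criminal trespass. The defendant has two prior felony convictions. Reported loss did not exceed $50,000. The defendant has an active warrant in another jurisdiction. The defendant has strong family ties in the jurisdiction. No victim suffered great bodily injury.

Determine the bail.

Base amounts from the schedule: aggravated assault $95,600; credit-card fraud $32,250; criminal trespass $6,750.
Stacking rule: highest base plus 75% of each additional charge. Highest is aggravated assault at $95,600. Additional: $32,250 × 75% = $24,187.50; $6,750 × 75% = $5,062.50. Combined base = $95,600 + $29,250 = $124,850.
Two or more prior felony convictions (+60%): $124,850 × 1.6 = $199,760.
Strong family ties in the jurisdiction (−30%): $199,760 × 0.7 = $139,832.
Defendant has an active warrant in another jurisdiction (+$11,000 flat): $139,832 + $11,000 = $150,832.

$150,832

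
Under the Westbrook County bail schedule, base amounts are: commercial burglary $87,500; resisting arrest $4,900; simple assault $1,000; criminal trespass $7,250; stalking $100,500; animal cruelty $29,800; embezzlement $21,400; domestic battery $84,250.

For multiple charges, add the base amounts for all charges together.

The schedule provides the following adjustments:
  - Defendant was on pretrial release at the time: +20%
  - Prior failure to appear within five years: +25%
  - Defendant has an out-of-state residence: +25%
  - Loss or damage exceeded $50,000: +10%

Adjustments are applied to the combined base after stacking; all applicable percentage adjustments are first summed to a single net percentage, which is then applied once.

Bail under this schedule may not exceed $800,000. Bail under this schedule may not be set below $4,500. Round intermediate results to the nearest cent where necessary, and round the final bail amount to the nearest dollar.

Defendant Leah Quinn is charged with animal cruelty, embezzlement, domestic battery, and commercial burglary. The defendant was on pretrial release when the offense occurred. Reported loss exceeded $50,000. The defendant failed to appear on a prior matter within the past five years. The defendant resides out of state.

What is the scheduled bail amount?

Base amounts from the schedule: animal cruelty $29,800; embezzlement $21,400; domestic battery $84,250; commercial burglary $87,500.
Stacking rule: sum of all bases. $29,800 + $21,400 + $84,250 + $87,500 = $222,950.
Net percentage adjustment: +20% +25% +25% +10% = +80%. $222,950 × 1.8 = $401,310.
$401,310 is within the $800,000 maximum.
$401,310 is at or above the $4,500 minimum.

$401,310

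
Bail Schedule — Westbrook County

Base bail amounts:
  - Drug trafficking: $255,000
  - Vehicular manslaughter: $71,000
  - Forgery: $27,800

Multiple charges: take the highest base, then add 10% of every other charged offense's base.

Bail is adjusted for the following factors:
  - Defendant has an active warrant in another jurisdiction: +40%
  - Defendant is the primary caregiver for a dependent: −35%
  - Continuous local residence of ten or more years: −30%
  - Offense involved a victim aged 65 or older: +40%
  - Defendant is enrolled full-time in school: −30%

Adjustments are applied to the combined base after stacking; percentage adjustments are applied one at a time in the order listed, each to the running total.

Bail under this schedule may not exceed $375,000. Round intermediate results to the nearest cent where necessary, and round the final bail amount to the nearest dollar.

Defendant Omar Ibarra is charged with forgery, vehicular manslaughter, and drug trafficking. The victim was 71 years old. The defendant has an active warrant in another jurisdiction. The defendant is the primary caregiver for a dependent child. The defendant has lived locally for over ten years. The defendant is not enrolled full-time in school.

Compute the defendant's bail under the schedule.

Base amounts from the schedule: forgery $27,800; vehicular manslaughter $71,000; drug trafficking $255,000.
Stacking rule: highest base plus 10% of each additional charge. Highest is drug trafficking at $255,000. Additional: $27,800 × 10% = $2,780; $71,000 × 10% = $7,100. Combined base = $255,000 + $9,880 = $264,880.
Defendant has an active warrant in another jurisdiction (+40%): $264,880 × 1.4 = $370,832.
Defendant is the primary caregiver for a dependent (−35%): $370,832 × 0.65 = $241,040.80.
Continuous local residence of ten or more years (−30%): $241,040.80 × 0.7 = $168,728.56.
Offense involved a victim aged 65 or older (+40%): $168,728.56 × 1.4 = $236,219.98.
$236,219.98 is within the $375,000 maximum.
Rounded to the nearest dollar: $236,220.

$236,220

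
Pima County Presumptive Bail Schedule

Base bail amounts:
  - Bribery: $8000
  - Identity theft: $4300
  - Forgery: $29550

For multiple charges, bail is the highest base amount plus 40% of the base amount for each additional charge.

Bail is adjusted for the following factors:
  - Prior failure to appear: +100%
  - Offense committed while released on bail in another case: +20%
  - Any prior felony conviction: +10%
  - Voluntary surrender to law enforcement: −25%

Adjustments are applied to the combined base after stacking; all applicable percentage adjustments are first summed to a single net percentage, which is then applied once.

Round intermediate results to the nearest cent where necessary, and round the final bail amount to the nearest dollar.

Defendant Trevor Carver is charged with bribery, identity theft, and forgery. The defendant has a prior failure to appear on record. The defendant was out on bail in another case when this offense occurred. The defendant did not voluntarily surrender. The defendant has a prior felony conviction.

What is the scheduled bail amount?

Base amounts from the schedule: bribery $8000; identity theft $4300; forgery $29550.
Stacking rule: highest base plus 40% of each additional charge. Highest is forgery at $29550. Additional: $8000 × 40% = $3200; $4300 × 40% = $1720. Combined base = $29550 + $4920 = $34470.
Net percentage adjustment: +100% +20% +10% = +130%. $34470 × 2.3 = $79281.

$79281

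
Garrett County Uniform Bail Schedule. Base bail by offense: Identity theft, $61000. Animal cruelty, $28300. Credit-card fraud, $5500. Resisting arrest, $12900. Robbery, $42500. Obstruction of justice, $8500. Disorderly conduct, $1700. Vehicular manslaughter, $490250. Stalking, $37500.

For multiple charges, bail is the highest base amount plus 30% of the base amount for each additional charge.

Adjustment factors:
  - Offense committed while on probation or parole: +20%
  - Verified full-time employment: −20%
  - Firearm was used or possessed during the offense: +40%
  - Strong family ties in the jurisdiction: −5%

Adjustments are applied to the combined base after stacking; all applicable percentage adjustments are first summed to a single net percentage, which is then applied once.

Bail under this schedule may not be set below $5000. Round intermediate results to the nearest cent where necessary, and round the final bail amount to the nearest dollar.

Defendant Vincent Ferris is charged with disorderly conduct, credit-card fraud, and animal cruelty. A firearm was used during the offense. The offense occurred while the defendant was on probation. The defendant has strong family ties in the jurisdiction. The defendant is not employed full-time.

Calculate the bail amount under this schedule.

Base amounts from the schedule: disorderly conduct $1700; credit-card fraud $5500; animal cruelty $28300.
Stacking rule: highest base plus 30% of each additional charge. Highest is animal cruelty at $28300. Additional: $1700 × 30% = $510; $5500 × 30% = $1650. Combined base = $28300 + $2160 = $30460.
Net percentage adjustment: +20% +40% −5% = +55%. $30460 × 1.55 = $47213.
$47213 is at or above the $5000 minimum.

$47213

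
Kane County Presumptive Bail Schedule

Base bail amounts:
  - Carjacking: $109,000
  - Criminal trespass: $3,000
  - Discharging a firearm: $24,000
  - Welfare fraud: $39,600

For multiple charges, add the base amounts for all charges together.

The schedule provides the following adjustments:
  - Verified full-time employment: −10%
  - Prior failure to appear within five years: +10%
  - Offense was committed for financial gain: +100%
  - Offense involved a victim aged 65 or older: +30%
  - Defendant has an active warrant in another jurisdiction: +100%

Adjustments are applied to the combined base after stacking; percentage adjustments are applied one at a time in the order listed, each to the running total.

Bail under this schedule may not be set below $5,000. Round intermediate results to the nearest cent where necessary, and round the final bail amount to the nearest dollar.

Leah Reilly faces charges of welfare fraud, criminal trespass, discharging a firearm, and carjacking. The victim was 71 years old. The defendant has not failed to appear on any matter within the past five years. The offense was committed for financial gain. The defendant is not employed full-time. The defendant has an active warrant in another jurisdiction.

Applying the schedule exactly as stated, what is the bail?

$913,120

Base amounts from the schedule: welfare fraud $39,600; criminal trespass $3,000; discharging a firearm $24,000; carjacking $109,000.
Stacking rule: sum of all bases. $39,600 + $3,000 + $24,000 + $109,000 = $175,600.
Offense was committed for financial gain (+100%): $175,600 × 2 = $351,200.
Offense involved a victim aged 65 or older (+30%): $351,200 × 1.3 = $456,560.
Defendant has an active warrant in another jurisdiction (+100%): $456,560 × 2 = $913,120.
$913,120 is at or above the $5,000 minimum.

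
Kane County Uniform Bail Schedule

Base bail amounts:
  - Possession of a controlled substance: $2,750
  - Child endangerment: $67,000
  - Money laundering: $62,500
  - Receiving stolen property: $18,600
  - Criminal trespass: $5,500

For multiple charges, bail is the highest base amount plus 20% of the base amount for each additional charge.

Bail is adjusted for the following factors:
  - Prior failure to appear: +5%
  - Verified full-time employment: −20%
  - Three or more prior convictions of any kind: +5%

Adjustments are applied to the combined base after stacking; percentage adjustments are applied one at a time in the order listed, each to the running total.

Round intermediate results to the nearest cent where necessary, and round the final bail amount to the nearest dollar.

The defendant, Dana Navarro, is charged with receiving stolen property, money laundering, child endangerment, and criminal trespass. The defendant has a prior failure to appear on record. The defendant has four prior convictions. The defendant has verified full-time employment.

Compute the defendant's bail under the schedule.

Base amounts from the schedule: receiving stolen property $18,600; money laundering $62,500; child endangerment $67,000; criminal trespass $5,500.
Stacking rule: highest base plus 20% of each additional charge. Highest is child endangerment at $67,000. Additional: $18,600 × 20% = $3,720; $62,500 × 20% = $12,500; $5,500 × 20% = $1,100. Combined base = $67,000 + $17,320 = $84,320.
Prior failure to appear (+5%): $84,320 × 1.05 = $88,536.
Verified full-time employment (−20%): $88,536 × 0.8 = $70,828.80.
Three or more prior convictions of any kind (+5%): $70,828.80 × 1.05 = $74,370.24.
Rounded to the nearest dollar: $74,370.

$74,370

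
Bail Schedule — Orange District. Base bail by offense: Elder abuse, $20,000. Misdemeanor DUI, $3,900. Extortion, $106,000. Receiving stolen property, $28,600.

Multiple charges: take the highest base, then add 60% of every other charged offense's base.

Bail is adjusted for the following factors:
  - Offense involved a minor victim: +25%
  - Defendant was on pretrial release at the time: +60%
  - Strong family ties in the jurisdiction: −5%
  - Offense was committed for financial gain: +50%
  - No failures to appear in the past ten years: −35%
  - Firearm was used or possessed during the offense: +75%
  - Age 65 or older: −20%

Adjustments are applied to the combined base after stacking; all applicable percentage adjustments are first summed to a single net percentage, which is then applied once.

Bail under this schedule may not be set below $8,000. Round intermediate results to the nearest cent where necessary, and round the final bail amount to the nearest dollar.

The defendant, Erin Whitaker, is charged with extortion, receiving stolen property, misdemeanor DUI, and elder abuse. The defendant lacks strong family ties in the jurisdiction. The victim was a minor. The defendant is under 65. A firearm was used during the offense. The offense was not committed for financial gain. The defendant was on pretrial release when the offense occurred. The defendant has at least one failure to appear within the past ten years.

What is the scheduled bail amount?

Base amounts from the schedule: extortion $106,000; receiving stolen property $28,600; misdemeanor DUI $3,900; elder abuse $20,000.
Stacking rule: highest base plus 60% of each additional charge. Highest is extortion at $106,000. Additional: $28,600 × 60% = $17,160; $3,900 × 60% = $2,340; $20,000 × 60% = $12,000. Combined base = $106,000 + $31,500 = $137,500.
Net percentage adjustment: +25% +60% +75% = +160%. $137,500 × 2.6 = $357,500.
$357,500 is at or above the $8,000 minimum.

$357,500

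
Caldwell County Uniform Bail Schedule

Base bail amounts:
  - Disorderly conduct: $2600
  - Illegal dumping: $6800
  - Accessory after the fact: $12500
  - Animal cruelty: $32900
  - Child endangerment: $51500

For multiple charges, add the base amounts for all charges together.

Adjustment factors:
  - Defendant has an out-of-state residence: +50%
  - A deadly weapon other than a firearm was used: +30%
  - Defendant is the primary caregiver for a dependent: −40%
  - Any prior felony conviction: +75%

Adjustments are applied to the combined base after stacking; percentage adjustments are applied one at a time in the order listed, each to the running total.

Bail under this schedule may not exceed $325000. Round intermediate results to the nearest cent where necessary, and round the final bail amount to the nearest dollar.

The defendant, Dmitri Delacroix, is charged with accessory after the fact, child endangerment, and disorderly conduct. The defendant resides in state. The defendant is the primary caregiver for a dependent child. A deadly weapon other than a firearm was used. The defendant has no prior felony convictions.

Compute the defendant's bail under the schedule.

$51948

Base amounts from the schedule: accessory after the fact $12500; child endangerment $51500; disorderly conduct $2600.
Stacking rule: sum of all bases. $12500 + $51500 + $2600 = $66600.
A deadly weapon other than a firearm was used (+30%): $66600 × 1.3 = $86580.
Defendant is the primary caregiver for a dependent (−40%): $86580 × 0.6 = $51948.
$51948 is within the $325000 maximum.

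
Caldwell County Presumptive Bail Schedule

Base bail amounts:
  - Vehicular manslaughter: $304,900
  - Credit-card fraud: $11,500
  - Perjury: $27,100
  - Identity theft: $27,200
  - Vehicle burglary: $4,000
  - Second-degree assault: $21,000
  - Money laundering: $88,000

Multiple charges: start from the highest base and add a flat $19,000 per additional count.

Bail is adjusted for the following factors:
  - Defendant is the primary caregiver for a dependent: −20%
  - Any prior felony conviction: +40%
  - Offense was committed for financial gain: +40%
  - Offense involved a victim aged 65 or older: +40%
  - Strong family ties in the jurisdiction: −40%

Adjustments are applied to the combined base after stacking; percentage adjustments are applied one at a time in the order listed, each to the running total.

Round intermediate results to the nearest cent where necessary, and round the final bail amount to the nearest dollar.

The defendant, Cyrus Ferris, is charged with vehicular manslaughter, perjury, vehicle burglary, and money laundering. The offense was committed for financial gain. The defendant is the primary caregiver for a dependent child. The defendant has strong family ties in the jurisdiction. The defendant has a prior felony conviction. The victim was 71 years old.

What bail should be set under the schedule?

Base amounts from the schedule: vehicular manslaughter $304,900; perjury $27,100; vehicle burglary $4,000; money laundering $88,000.
Stacking rule: highest base plus $19,000 per additional charge. Highest is vehicular manslaughter at $304,900; 3 additional charges → +$57,000. Combined base = $361,900.
Defendant is the primary caregiver for a dependent (−20%): $361,900 × 0.8 = $289,520.
Any prior felony conviction (+40%): $289,520 × 1.4 = $405,328.
Offense was committed for financial gain (+40%): $405,328 × 1.4 = $567,459.20.
Offense involved a victim aged 65 or older (+40%): $567,459.20 × 1.4 = $794,442.88.
Strong family ties in the jurisdiction (−40%): $794,442.88 × 0.6 = $476,665.73.
Rounded to the nearest dollar: $476,666.

$476,666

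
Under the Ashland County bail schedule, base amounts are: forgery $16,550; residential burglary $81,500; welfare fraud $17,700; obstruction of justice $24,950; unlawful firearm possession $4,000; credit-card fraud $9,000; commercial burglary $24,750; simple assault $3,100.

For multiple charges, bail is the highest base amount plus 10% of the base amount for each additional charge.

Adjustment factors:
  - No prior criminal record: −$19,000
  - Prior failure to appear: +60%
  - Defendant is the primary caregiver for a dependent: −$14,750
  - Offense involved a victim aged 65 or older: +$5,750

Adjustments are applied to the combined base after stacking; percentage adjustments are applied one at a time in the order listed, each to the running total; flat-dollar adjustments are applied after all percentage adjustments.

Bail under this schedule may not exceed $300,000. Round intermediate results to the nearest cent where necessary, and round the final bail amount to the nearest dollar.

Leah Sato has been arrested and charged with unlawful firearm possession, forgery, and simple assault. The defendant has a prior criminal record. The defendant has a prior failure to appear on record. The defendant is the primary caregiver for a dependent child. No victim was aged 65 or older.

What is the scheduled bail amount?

Base amounts from the schedule: unlawful firearm possession $4,000; forgery $16,550; simple assault $3,100.
Stacking rule: highest base plus 10% of each additional charge. Highest is forgery at $16,550. Additional: $4,000 × 10% = $400; $3,100 × 10% = $310. Combined base = $16,550 + $710 = $17,260.
Prior failure to appear (+60%): $17,260 × 1.6 = $27,616.
Defendant is the primary caregiver for a dependent (−$14,750 flat): $27,616 − $14,750 = $12,866.
$12,866 is within the $300,000 maximum.

$12,866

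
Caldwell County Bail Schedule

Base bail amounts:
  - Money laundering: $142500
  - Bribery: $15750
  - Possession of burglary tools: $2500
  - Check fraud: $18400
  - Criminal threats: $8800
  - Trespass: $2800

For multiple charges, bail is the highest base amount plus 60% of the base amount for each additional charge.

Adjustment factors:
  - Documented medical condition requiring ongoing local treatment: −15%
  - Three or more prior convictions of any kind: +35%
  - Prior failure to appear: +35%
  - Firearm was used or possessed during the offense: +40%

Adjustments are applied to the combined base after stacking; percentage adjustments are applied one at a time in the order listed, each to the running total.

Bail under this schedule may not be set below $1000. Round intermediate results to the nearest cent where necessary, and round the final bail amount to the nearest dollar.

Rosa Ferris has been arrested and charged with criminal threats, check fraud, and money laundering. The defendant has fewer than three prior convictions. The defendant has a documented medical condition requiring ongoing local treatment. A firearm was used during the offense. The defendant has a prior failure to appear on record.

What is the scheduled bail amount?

$255144

Base amounts from the schedule: criminal threats $8800; check fraud $18400; money laundering $142500.
Stacking rule: highest base plus 60% of each additional charge. Highest is money laundering at $142500. Additional: $8800 × 60% = $5280; $18400 × 60% = $11040. Combined base = $142500 + $16320 = $158820.
Documented medical condition requiring ongoing local treatment (−15%): $158820 × 0.85 = $134997.
Prior failure to appear (+35%): $134997 × 1.35 = $182245.95.
Firearm was used or possessed during the offense (+40%): $182245.95 × 1.4 = $255144.33.
$255144.33 is at or above the $1000 minimum.
Rounded to the nearest dollar: $255144.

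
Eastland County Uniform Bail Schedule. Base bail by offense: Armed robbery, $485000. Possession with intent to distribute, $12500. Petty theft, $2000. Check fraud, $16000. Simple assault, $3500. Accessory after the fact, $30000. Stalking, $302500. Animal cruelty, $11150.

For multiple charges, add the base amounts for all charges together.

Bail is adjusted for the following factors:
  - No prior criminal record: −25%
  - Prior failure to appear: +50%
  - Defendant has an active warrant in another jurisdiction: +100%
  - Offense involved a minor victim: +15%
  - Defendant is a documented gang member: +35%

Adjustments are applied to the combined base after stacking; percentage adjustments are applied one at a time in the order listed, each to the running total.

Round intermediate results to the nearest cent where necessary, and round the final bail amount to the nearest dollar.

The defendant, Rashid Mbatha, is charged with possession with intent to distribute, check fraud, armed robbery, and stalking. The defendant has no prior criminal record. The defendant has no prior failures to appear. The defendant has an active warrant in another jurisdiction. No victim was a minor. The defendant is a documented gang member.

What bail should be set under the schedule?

$1652400

Base amounts from the schedule: possession with intent to distribute $12500; check fraud $16000; armed robbery $485000; stalking $302500.
Stacking rule: sum of all bases. $12500 + $16000 + $485000 + $302500 = $816000.
No prior criminal record (−25%): $816000 × 0.75 = $612000.
Defendant has an active warrant in another jurisdiction (+100%): $612000 × 2 = $1224000.
Defendant is a documented gang member (+35%): $1224000 × 1.35 = $1652400.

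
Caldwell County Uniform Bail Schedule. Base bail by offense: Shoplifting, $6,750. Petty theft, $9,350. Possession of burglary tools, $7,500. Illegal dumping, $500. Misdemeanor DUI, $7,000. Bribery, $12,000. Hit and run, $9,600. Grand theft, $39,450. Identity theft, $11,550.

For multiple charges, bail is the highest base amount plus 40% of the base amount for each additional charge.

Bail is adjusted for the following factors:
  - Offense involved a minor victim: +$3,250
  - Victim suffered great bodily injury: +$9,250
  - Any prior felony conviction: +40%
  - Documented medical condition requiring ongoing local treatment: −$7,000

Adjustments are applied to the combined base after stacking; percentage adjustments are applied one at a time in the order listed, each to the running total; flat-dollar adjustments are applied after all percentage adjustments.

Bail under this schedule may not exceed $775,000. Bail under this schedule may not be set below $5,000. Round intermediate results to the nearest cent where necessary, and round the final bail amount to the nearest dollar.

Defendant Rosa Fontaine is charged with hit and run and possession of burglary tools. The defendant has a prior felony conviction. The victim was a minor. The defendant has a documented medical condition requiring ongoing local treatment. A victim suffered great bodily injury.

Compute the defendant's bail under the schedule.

$23,140

Base amounts from the schedule: hit and run $9,600; possession of burglary tools $7,500.
Stacking rule: highest base plus 40% of each additional charge. Highest is hit and run at $9,600. Additional: $7,500 × 40% = $3,000. Combined base = $9,600 + $3,000 = $12,600.
Any prior felony conviction (+40%): $12,600 × 1.4 = $17,640.
Offense involved a minor victim (+$3,250 flat): $17,640 + $3,250 = $20,890.
Victim suffered great bodily injury (+$9,250 flat): $20,890 + $9,250 = $30,140.
Documented medical condition requiring ongoing local treatment (−$7,000 flat): $30,140 − $7,000 = $23,140.
$23,140 is within the $775,000 maximum.
$23,140 is at or above the $5,000 minimum.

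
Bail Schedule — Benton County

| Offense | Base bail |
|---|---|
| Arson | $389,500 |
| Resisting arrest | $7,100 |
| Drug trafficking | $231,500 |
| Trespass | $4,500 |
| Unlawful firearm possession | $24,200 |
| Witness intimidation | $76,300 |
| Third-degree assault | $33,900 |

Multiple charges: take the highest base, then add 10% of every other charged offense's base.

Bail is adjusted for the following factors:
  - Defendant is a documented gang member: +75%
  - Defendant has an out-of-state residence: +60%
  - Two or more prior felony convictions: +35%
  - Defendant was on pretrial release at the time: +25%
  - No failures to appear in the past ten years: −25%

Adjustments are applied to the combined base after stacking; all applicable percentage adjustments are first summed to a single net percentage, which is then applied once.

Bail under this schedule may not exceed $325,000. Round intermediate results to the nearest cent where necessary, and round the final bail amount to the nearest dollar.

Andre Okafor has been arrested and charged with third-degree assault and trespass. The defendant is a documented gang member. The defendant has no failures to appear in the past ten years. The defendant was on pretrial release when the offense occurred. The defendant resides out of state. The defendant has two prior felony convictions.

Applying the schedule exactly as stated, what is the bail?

Base amounts from the schedule: third-degree assault $33,900; trespass $4,500.
Stacking rule: highest base plus 10% of each additional charge. Highest is third-degree assault at $33,900. Additional: $4,500 × 10% = $450. Combined base = $33,900 + $450 = $34,350.
Net percentage adjustment: +75% +60% +35% +25% −25% = +170%. $34,350 × 2.7 = $92,745.
$92,745 is within the $325,000 maximum.

$92,745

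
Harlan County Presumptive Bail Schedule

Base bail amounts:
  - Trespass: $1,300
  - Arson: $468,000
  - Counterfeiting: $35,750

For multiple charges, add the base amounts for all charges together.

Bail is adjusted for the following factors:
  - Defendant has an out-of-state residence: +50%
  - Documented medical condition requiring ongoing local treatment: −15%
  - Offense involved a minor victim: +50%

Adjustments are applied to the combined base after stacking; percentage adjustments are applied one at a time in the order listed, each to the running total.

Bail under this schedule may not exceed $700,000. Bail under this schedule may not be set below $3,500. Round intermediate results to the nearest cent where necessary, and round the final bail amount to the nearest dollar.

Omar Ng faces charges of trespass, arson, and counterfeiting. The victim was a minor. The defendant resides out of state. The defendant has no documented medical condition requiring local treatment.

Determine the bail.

$700,000

Base amounts from the schedule: trespass $1,300; arson $468,000; counterfeiting $35,750.
Stacking rule: sum of all bases. $1,300 + $468,000 + $35,750 = $505,050.
Defendant has an out-of-state residence (+50%): $505,050 × 1.5 = $757,575.
Offense involved a minor victim (+50%): $757,575 × 1.5 = $1,136,362.50.
Result $1,136,362.50 exceeds the maximum of $700,000; bail is capped at $700,000.
$700,000 is at or above the $3,500 minimum.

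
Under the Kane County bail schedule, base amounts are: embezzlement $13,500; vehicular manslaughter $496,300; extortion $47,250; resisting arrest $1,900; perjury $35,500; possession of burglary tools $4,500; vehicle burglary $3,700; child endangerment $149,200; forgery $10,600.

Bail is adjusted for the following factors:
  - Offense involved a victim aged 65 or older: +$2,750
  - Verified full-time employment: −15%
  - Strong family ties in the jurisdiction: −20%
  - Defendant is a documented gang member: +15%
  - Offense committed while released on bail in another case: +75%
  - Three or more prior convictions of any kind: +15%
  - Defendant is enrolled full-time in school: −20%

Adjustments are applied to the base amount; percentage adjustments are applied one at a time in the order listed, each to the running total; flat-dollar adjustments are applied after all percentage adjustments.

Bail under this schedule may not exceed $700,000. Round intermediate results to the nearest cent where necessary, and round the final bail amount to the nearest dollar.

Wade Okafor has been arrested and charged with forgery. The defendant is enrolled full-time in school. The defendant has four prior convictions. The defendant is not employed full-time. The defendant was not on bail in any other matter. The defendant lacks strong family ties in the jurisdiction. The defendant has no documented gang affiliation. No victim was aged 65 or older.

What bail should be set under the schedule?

Base amounts from the schedule: forgery $10,600.
Single charge. Combined base = $10,600.
Three or more prior convictions of any kind (+15%): $10,600 × 1.15 = $12,190.
Defendant is enrolled full-time in school (−20%): $12,190 × 0.8 = $9,752.
$9,752 is within the $700,000 maximum.

$9,752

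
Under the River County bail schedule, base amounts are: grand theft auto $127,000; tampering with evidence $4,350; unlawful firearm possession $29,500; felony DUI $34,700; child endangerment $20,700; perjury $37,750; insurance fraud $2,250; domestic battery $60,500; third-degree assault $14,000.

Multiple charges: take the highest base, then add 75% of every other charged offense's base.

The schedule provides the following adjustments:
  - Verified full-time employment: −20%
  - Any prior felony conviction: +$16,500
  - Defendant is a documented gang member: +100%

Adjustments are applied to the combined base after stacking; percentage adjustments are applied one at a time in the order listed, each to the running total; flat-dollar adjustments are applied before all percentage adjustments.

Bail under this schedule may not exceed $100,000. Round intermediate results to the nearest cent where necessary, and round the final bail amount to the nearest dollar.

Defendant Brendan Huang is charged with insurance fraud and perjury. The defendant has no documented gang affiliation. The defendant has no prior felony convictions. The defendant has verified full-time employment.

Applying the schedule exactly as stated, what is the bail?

Base amounts from the schedule: insurance fraud $2,250; perjury $37,750.
Stacking rule: highest base plus 75% of each additional charge. Highest is perjury at $37,750. Additional: $2,250 × 75% = $1,687.50. Combined base = $37,750 + $1,687.50 = $39,437.50.
Verified full-time employment (−20%): $39,437.50 × 0.8 = $31,550.
$31,550 is within the $100,000 maximum.

$31,550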